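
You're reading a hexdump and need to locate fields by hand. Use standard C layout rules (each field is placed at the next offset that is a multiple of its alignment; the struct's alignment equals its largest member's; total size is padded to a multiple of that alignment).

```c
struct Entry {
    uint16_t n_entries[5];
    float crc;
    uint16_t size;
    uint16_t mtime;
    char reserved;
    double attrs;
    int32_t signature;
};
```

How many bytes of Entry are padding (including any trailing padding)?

9

n_entries at 0 (size 10, align 2) → ends 10
pad 2 to align 4 for crc
crc at 12 (size 4, align 4) → ends 16
size at 16 (size 2, align 2) → ends 18
mtime at 18 (size 2, align 2) → ends 20
reserved at 20 (size 1, align 1) → ends 21
pad 3 to align 8 for attrs
attrs at 24 (size 8, align 8) → ends 32
signature at 32 (size 4, align 4) → ends 36
tail pad 4 to reach multiple of 8
total 40 bytes, alignment 8
data bytes 31, size 40 → padding 9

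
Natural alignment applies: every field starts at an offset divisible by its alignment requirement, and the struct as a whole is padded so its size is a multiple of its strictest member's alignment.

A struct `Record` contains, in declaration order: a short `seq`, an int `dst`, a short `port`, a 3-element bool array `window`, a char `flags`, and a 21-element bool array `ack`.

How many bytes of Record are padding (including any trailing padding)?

3

@0: seq [2B, align 2] → 2
+2 pad (align 4)
@4: dst [4B, align 4] → 8
@8: port [2B, align 2] → 10
@10: window [3B, align 1] → 13
@13: flags [1B, align 1] → 14
@14: ack [21B, align 1] → 35
+1 tail pad (align 4)
size 36, align 4
data bytes 33, size 36 → padding 3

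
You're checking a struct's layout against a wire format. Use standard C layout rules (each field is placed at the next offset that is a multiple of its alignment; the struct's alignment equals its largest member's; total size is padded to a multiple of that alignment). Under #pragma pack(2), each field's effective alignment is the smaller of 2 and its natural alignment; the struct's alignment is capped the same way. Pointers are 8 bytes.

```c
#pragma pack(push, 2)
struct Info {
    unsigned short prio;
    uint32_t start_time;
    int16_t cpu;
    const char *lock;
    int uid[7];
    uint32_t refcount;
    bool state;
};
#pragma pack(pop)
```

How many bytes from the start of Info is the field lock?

@0: prio [2B, align 2] → 2
@2: start_time [4B, align 2] → 6
@6: cpu [2B, align 2] → 8
@8: lock [8B, align 2] → 16

8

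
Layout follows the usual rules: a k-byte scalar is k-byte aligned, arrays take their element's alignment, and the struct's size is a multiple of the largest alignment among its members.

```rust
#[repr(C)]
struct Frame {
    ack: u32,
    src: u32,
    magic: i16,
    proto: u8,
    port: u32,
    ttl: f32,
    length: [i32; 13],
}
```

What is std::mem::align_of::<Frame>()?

member alignments: ack=4, src=4, magic=2, proto=1, port=4, ttl=4, length=4
max = 4

4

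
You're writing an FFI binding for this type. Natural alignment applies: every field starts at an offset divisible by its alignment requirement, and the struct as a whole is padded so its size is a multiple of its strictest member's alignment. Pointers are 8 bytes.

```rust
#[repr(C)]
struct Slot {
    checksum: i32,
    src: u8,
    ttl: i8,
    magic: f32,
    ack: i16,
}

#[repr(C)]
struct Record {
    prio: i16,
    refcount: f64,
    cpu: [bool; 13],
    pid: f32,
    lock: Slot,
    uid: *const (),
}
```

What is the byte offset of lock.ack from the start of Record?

48

Slot: 0..4  checksum  (4B, 4-aligned); 4..5  src  (1B, 1-aligned); 5..6  ttl  (1B, 1-aligned); 6..8  -- padding (2B); 8..12  magic  (4B, 4-aligned); 12..14  ack  (2B, 2-aligned); 14..16  -- tail padding (2B); sizeof = 16, alignof = 4
0..2  prio  (2B, 2-aligned)
2..8  -- padding (6B)
8..16  refcount  (8B, 8-aligned)
16..29  cpu  (13B, 1-aligned)
29..32  -- padding (3B)
32..36  pid  (4B, 4-aligned)
36..52  lock  (16B, 4-aligned)
within Slot: ack at 12
36 + 12 = 48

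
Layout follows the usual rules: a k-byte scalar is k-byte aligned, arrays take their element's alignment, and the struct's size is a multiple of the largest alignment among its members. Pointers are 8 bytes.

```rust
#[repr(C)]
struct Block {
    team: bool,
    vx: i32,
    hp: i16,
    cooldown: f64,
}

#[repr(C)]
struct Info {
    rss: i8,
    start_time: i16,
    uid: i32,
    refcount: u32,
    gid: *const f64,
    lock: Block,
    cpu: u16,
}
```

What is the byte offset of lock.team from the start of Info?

24

Block: 0..1  team  (1B, 1-aligned); 1..4  -- padding (3B); 4..8  vx  (4B, 4-aligned); 8..10  hp  (2B, 2-aligned); 10..16  -- padding (6B); 16..24  cooldown  (8B, 8-aligned); sizeof = 24, alignof = 8
0..1  rss  (1B, 1-aligned)
1..2  -- padding (1B)
2..4  start_time  (2B, 2-aligned)
4..8  uid  (4B, 4-aligned)
8..12  refcount  (4B, 4-aligned)
12..16  -- padding (4B)
16..24  gid  (8B, 8-aligned)
24..48  lock  (24B, 8-aligned)
within Block: team at 0
24 + 0 = 24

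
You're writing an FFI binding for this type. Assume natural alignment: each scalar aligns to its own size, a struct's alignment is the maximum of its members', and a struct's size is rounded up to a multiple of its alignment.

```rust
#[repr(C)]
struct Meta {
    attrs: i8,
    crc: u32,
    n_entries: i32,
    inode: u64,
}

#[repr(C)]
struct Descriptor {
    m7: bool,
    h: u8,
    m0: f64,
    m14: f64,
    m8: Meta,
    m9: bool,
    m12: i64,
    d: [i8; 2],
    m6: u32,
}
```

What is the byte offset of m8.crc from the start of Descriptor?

28

Meta: attrs at 0 (size 1, align 1) → ends 1; pad 3 to align 4 for crc; crc at 4 (size 4, align 4) → ends 8; n_entries at 8 (size 4, align 4) → ends 12; pad 4 to align 8 for inode; inode at 16 (size 8, align 8) → ends 24; total 24 bytes, alignment 8
m7 at 0 (size 1, align 1) → ends 1
h at 1 (size 1, align 1) → ends 2
pad 6 to align 8 for m0
m0 at 8 (size 8, align 8) → ends 16
m14 at 16 (size 8, align 8) → ends 24
m8 at 24 (size 24, align 8) → ends 48
within Meta: crc at 4
24 + 4 = 28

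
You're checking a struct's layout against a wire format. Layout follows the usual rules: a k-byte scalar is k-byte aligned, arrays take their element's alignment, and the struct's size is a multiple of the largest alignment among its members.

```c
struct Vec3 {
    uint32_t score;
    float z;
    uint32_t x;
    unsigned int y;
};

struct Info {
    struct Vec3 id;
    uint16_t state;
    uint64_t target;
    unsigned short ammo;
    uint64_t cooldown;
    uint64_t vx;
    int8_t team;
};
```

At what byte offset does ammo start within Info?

32

Vec3: score at 0 (size 4, align 4) → ends 4; z at 4 (size 4, align 4) → ends 8; x at 8 (size 4, align 4) → ends 12; y at 12 (size 4, align 4) → ends 16; total 16 bytes, alignment 4
id at 0 (size 16, align 4) → ends 16
state at 16 (size 2, align 2) → ends 18
pad 6 to align 8 for target
target at 24 (size 8, align 8) → ends 32
ammo at 32 (size 2, align 2) → ends 34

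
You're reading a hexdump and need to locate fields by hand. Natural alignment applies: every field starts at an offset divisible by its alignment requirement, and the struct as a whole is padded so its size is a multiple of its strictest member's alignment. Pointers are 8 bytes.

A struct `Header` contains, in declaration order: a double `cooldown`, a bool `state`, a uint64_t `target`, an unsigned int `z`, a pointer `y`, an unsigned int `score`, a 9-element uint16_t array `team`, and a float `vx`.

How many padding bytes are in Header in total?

@0: cooldown [8B, align 8] → 8
@8: state [1B, align 1] → 9
+7 pad (align 8)
@16: target [8B, align 8] → 24
@24: z [4B, align 4] → 28
+4 pad (align 8)
@32: y [8B, align 8] → 40
@40: score [4B, align 4] → 44
@44: team [18B, align 2] → 62
+2 pad (align 4)
@64: vx [4B, align 4] → 68
+4 tail pad (align 8)
size 72, align 8
data bytes 55, size 72 → padding 17

17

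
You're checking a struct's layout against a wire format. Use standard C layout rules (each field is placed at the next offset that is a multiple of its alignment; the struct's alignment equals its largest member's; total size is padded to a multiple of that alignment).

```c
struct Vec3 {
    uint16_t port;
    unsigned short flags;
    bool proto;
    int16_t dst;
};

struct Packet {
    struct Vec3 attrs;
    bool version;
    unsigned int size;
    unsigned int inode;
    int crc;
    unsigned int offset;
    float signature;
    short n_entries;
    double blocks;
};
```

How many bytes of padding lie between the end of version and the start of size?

Vec3: @0: port [2B, align 2] → 2; @2: flags [2B, align 2] → 4; @4: proto [1B, align 1] → 5; +1 pad (align 2); @6: dst [2B, align 2] → 8; size 8, align 2
@0: attrs [8B, align 2] → 8
@8: version [1B, align 1] → 9
+3 pad (align 4)
@12: size [4B, align 4] → 16

3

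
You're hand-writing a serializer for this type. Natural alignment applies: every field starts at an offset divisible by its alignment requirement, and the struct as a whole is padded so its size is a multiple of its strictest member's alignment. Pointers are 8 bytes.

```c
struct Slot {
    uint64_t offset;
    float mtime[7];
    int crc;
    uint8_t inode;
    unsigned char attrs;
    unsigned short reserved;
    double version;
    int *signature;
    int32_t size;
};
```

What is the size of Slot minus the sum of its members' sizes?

0..8  offset  (8B, 8-aligned)
8..36  mtime  (28B, 4-aligned)
36..40  crc  (4B, 4-aligned)
40..41  inode  (1B, 1-aligned)
41..42  attrs  (1B, 1-aligned)
42..44  reserved  (2B, 2-aligned)
44..48  -- padding (4B)
48..56  version  (8B, 8-aligned)
56..64  signature  (8B, 8-aligned)
64..68  size  (4B, 4-aligned)
68..72  -- tail padding (4B)
sizeof = 72, alignof = 8
data bytes 64, size 72 → padding 8

8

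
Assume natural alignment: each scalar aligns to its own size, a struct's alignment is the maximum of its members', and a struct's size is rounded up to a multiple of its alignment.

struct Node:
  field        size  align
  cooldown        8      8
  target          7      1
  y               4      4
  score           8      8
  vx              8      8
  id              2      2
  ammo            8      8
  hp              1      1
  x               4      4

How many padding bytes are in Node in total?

14

cooldown at 0 (size 8, align 8) → ends 8
target at 8 (size 7, align 1) → ends 15
pad 1 to align 4 for y
y at 16 (size 4, align 4) → ends 20
pad 4 to align 8 for score
score at 24 (size 8, align 8) → ends 32
vx at 32 (size 8, align 8) → ends 40
id at 40 (size 2, align 2) → ends 42
pad 6 to align 8 for ammo
ammo at 48 (size 8, align 8) → ends 56
hp at 56 (size 1, align 1) → ends 57
pad 3 to align 4 for x
x at 60 (size 4, align 4) → ends 64
total 64 bytes, alignment 8
data bytes 50, size 64 → padding 14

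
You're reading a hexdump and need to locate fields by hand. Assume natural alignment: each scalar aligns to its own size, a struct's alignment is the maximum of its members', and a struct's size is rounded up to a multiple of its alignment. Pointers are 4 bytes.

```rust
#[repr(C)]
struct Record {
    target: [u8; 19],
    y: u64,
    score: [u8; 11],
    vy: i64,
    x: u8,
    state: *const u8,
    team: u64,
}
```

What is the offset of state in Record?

target at 0 (size 19, align 1) → ends 19
pad 5 to align 8 for y
y at 24 (size 8, align 8) → ends 32
score at 32 (size 11, align 1) → ends 43
pad 5 to align 8 for vy
vy at 48 (size 8, align 8) → ends 56
x at 56 (size 1, align 1) → ends 57
pad 3 to align 4 for state
state at 60 (size 4, align 4) → ends 64

60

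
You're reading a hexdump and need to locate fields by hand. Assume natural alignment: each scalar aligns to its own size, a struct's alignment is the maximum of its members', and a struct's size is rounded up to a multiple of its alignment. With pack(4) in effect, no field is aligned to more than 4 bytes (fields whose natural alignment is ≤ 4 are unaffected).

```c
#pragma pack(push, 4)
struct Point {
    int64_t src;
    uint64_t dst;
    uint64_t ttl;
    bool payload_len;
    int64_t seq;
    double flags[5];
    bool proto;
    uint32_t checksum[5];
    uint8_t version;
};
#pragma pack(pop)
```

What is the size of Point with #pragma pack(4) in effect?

104

@0: src [8B, align 4] → 8
@8: dst [8B, align 4] → 16
@16: ttl [8B, align 4] → 24
@24: payload_len [1B, align 1] → 25
+3 pad (align 4)
@28: seq [8B, align 4] → 36
@36: flags [40B, align 4] → 76
@76: proto [1B, align 1] → 77
+3 pad (align 4)
@80: checksum [20B, align 4] → 100
@100: version [1B, align 1] → 101
+3 tail pad (align 4)
size 104, align 4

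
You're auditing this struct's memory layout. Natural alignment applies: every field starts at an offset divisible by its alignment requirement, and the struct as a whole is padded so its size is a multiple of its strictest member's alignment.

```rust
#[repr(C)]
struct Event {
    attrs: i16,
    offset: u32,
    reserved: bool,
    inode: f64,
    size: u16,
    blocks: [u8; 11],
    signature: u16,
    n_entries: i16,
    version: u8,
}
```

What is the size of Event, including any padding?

48 bytes

attrs at 0 (size 2, align 2) → ends 2
pad 2 to align 4 for offset
offset at 4 (size 4, align 4) → ends 8
reserved at 8 (size 1, align 1) → ends 9
pad 7 to align 8 for inode
inode at 16 (size 8, align 8) → ends 24
size at 24 (size 2, align 2) → ends 26
blocks at 26 (size 11, align 1) → ends 37
pad 1 to align 2 for signature
signature at 38 (size 2, align 2) → ends 40
n_entries at 40 (size 2, align 2) → ends 42
version at 42 (size 1, align 1) → ends 43
tail pad 5 to reach multiple of 8
total 48 bytes, alignment 8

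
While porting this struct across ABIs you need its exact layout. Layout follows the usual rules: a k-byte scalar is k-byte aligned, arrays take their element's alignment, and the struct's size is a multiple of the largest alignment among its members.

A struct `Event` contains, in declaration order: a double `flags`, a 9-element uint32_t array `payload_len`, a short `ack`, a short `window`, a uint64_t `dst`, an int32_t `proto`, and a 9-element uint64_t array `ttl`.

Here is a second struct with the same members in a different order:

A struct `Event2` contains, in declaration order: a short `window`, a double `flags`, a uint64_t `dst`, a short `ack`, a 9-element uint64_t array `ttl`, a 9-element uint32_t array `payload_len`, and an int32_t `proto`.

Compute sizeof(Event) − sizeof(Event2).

flags at 0 (size 8, align 8) → ends 8
payload_len at 8 (size 36, align 4) → ends 44
ack at 44 (size 2, align 2) → ends 46
window at 46 (size 2, align 2) → ends 48
dst at 48 (size 8, align 8) → ends 56
proto at 56 (size 4, align 4) → ends 60
pad 4 to align 8 for ttl
ttl at 64 (size 72, align 8) → ends 136
total 136 bytes, alignment 8
— Event2 —
window at 0 (size 2, align 2) → ends 2
pad 6 to align 8 for flags
flags at 8 (size 8, align 8) → ends 16
dst at 16 (size 8, align 8) → ends 24
ack at 24 (size 2, align 2) → ends 26
pad 6 to align 8 for ttl
ttl at 32 (size 72, align 8) → ends 104
payload_len at 104 (size 36, align 4) → ends 140
proto at 140 (size 4, align 4) → ends 144
total 144 bytes, alignment 8
136 − 144 = -8

-8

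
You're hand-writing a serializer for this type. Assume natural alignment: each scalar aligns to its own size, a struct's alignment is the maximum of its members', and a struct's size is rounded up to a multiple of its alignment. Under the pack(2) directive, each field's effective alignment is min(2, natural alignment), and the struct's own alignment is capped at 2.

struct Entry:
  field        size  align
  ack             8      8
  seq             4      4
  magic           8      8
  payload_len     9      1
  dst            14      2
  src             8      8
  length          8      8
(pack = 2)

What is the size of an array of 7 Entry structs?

0..8  ack  (8B, 2-aligned)
8..12  seq  (4B, 2-aligned)
12..20  magic  (8B, 2-aligned)
20..29  payload_len  (9B, 1-aligned)
29..30  -- padding (1B)
30..44  dst  (14B, 2-aligned)
44..52  src  (8B, 2-aligned)
52..60  length  (8B, 2-aligned)
sizeof = 60, alignof = 2
array of 7: 7 × 60 = 420

420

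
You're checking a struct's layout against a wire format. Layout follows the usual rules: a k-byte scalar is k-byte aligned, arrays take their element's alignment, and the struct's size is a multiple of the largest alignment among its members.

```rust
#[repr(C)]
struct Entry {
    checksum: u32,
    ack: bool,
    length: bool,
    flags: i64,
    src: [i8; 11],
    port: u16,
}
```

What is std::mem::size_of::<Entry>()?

32

@0: checksum [4B, align 4] → 4
@4: ack [1B, align 1] → 5
@5: length [1B, align 1] → 6
+2 pad (align 8)
@8: flags [8B, align 8] → 16
@16: src [11B, align 1] → 27
+1 pad (align 2)
@28: port [2B, align 2] → 30
+2 tail pad (align 8)
size 32, align 8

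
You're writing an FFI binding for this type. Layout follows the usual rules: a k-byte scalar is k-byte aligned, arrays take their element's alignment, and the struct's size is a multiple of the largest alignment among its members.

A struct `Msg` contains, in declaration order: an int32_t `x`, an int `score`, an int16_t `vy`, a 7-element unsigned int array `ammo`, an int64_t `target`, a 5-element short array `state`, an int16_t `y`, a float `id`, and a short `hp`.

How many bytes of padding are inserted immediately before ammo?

2

@0: x [4B, align 4] → 4
@4: score [4B, align 4] → 8
@8: vy [2B, align 2] → 10
+2 pad (align 4)
@12: ammo [28B, align 4] → 40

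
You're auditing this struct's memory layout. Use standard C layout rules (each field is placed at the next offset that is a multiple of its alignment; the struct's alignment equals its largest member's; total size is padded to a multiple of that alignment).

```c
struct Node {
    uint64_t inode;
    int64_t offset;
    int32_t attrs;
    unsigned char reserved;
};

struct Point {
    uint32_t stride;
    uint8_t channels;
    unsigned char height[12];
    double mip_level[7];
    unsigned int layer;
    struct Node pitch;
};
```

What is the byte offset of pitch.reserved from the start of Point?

108

Node: inode at 0 (size 8, align 8) → ends 8; offset at 8 (size 8, align 8) → ends 16; attrs at 16 (size 4, align 4) → ends 20; reserved at 20 (size 1, align 1) → ends 21; tail pad 3 to reach multiple of 8; total 24 bytes, alignment 8
stride at 0 (size 4, align 4) → ends 4
channels at 4 (size 1, align 1) → ends 5
height at 5 (size 12, align 1) → ends 17
pad 7 to align 8 for mip_level
mip_level at 24 (size 56, align 8) → ends 80
layer at 80 (size 4, align 4) → ends 84
pad 4 to align 8 for pitch
pitch at 88 (size 24, align 8) → ends 112
within Node: reserved at 20
88 + 20 = 108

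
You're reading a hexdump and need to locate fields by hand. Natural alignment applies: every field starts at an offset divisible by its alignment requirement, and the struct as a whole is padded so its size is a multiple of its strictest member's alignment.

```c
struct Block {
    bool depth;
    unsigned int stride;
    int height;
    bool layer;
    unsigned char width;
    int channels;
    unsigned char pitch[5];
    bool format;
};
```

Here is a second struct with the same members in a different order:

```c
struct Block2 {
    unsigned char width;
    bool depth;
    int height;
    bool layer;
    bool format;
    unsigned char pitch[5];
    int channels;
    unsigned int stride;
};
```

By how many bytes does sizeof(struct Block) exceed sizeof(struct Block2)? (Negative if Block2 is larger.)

4

depth at 0 (size 1, align 1) → ends 1
pad 3 to align 4 for stride
stride at 4 (size 4, align 4) → ends 8
height at 8 (size 4, align 4) → ends 12
layer at 12 (size 1, align 1) → ends 13
width at 13 (size 1, align 1) → ends 14
pad 2 to align 4 for channels
channels at 16 (size 4, align 4) → ends 20
pitch at 20 (size 5, align 1) → ends 25
format at 25 (size 1, align 1) → ends 26
tail pad 2 to reach multiple of 4
total 28 bytes, alignment 4
— Block2 —
width at 0 (size 1, align 1) → ends 1
depth at 1 (size 1, align 1) → ends 2
pad 2 to align 4 for height
height at 4 (size 4, align 4) → ends 8
layer at 8 (size 1, align 1) → ends 9
format at 9 (size 1, align 1) → ends 10
pitch at 10 (size 5, align 1) → ends 15
pad 1 to align 4 for channels
channels at 16 (size 4, align 4) → ends 20
stride at 20 (size 4, align 4) → ends 24
total 24 bytes, alignment 4
28 − 24 = 4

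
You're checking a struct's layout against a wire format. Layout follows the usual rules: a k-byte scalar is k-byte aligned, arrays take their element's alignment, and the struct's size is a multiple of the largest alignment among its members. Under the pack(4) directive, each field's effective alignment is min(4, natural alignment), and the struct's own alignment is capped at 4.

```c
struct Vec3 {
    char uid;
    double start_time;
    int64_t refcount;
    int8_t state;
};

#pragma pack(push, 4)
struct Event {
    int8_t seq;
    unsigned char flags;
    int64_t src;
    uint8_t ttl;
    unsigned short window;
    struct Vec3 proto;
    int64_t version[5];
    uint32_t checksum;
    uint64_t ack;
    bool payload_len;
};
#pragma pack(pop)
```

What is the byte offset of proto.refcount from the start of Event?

32

Vec3: 0..1  uid  (1B, 1-aligned); 1..8  -- padding (7B); 8..16  start_time  (8B, 8-aligned); 16..24  refcount  (8B, 8-aligned); 24..25  state  (1B, 1-aligned); 25..32  -- tail padding (7B); sizeof = 32, alignof = 8
0..1  seq  (1B, 1-aligned)
1..2  flags  (1B, 1-aligned)
2..4  -- padding (2B)
4..12  src  (8B, 4-aligned)
12..13  ttl  (1B, 1-aligned)
13..14  -- padding (1B)
14..16  window  (2B, 2-aligned)
16..48  proto  (32B, 4-aligned)
within Vec3: refcount at 16
16 + 16 = 32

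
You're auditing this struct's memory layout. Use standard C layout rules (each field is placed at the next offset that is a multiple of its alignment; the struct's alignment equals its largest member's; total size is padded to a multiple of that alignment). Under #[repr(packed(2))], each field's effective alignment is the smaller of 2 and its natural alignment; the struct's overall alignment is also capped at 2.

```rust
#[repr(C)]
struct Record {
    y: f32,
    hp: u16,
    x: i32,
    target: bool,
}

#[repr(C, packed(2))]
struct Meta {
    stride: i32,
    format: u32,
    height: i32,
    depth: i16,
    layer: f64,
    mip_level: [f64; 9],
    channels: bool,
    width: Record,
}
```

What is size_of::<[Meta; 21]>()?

2352

Record: @0: y [4B, align 4] → 4; @4: hp [2B, align 2] → 6; +2 pad (align 4); @8: x [4B, align 4] → 12; @12: target [1B, align 1] → 13; +3 tail pad (align 4); size 16, align 4
@0: stride [4B, align 2] → 4
@4: format [4B, align 2] → 8
@8: height [4B, align 2] → 12
@12: depth [2B, align 2] → 14
@14: layer [8B, align 2] → 22
@22: mip_level [72B, align 2] → 94
@94: channels [1B, align 1] → 95
+1 pad (align 2)
@96: width [16B, align 2] → 112
size 112, align 2
array of 21: 21 × 112 = 2352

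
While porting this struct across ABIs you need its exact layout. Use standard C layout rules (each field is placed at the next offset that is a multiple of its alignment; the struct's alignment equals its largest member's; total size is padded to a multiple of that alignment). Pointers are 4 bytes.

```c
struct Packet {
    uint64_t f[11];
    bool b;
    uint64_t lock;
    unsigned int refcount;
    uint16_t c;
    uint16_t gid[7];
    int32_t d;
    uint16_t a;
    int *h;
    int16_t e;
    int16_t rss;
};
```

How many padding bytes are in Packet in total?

13

f at 0 (size 88, align 8) → ends 88
b at 88 (size 1, align 1) → ends 89
pad 7 to align 8 for lock
lock at 96 (size 8, align 8) → ends 104
refcount at 104 (size 4, align 4) → ends 108
c at 108 (size 2, align 2) → ends 110
gid at 110 (size 14, align 2) → ends 124
d at 124 (size 4, align 4) → ends 128
a at 128 (size 2, align 2) → ends 130
pad 2 to align 4 for h
h at 132 (size 4, align 4) → ends 136
e at 136 (size 2, align 2) → ends 138
rss at 138 (size 2, align 2) → ends 140
tail pad 4 to reach multiple of 8
total 144 bytes, alignment 8
data bytes 131, size 144 → padding 13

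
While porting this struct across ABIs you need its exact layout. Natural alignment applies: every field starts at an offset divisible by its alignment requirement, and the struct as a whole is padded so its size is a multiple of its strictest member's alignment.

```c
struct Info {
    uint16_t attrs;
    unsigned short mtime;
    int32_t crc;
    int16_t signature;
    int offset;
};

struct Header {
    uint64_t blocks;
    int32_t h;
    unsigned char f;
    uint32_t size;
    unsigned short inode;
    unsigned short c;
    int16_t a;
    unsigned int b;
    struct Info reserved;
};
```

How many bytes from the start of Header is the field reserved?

Info: attrs at 0 (size 2, align 2) → ends 2; mtime at 2 (size 2, align 2) → ends 4; crc at 4 (size 4, align 4) → ends 8; signature at 8 (size 2, align 2) → ends 10; pad 2 to align 4 for offset; offset at 12 (size 4, align 4) → ends 16; total 16 bytes, alignment 4
blocks at 0 (size 8, align 8) → ends 8
h at 8 (size 4, align 4) → ends 12
f at 12 (size 1, align 1) → ends 13
pad 3 to align 4 for size
size at 16 (size 4, align 4) → ends 20
inode at 20 (size 2, align 2) → ends 22
c at 22 (size 2, align 2) → ends 24
a at 24 (size 2, align 2) → ends 26
pad 2 to align 4 for b
b at 28 (size 4, align 4) → ends 32
reserved at 32 (size 16, align 4) → ends 48

32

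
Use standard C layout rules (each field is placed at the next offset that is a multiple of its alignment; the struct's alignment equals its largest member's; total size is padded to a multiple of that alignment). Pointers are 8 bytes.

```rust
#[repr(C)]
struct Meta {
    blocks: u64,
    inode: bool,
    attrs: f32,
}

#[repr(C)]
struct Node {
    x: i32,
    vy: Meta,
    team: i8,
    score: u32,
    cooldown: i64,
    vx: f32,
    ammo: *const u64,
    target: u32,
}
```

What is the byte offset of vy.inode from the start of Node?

Meta: 0..8  blocks  (8B, 8-aligned); 8..9  inode  (1B, 1-aligned); 9..12  -- padding (3B); 12..16  attrs  (4B, 4-aligned); sizeof = 16, alignof = 8
0..4  x  (4B, 4-aligned)
4..8  -- padding (4B)
8..24  vy  (16B, 8-aligned)
within Meta: inode at 8
8 + 8 = 16

16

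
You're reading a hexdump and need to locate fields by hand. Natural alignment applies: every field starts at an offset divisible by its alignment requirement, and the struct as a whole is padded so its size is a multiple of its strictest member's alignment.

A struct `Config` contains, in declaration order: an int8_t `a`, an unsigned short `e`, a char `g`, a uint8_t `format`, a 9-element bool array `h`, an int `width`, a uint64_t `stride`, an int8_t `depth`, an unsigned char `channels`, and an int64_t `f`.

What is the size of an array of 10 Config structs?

0..1  a  (1B, 1-aligned)
1..2  -- padding (1B)
2..4  e  (2B, 2-aligned)
4..5  g  (1B, 1-aligned)
5..6  format  (1B, 1-aligned)
6..15  h  (9B, 1-aligned)
15..16  -- padding (1B)
16..20  width  (4B, 4-aligned)
20..24  -- padding (4B)
24..32  stride  (8B, 8-aligned)
32..33  depth  (1B, 1-aligned)
33..34  channels  (1B, 1-aligned)
34..40  -- padding (6B)
40..48  f  (8B, 8-aligned)
sizeof = 48, alignof = 8
array of 10: 10 × 48 = 480

480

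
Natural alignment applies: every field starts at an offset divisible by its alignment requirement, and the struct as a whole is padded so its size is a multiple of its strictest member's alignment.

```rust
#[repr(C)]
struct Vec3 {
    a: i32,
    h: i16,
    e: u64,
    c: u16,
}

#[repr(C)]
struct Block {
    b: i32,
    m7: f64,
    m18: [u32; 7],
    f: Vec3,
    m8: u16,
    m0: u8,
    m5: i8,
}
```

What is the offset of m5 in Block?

Vec3: @0: a [4B, align 4] → 4; @4: h [2B, align 2] → 6; +2 pad (align 8); @8: e [8B, align 8] → 16; @16: c [2B, align 2] → 18; +6 tail pad (align 8); size 24, align 8
@0: b [4B, align 4] → 4
+4 pad (align 8)
@8: m7 [8B, align 8] → 16
@16: m18 [28B, align 4] → 44
+4 pad (align 8)
@48: f [24B, align 8] → 72
@72: m8 [2B, align 2] → 74
@74: m0 [1B, align 1] → 75
@75: m5 [1B, align 1] → 76

75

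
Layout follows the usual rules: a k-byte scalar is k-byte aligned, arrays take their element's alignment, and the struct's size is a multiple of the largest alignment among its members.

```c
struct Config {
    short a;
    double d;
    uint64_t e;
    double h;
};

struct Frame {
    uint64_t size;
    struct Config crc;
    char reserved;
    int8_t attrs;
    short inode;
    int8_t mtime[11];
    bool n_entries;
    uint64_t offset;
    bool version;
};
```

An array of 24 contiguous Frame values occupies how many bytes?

1728

Config: @0: a [2B, align 2] → 2; +6 pad (align 8); @8: d [8B, align 8] → 16; @16: e [8B, align 8] → 24; @24: h [8B, align 8] → 32; size 32, align 8
@0: size [8B, align 8] → 8
@8: crc [32B, align 8] → 40
@40: reserved [1B, align 1] → 41
@41: attrs [1B, align 1] → 42
@42: inode [2B, align 2] → 44
@44: mtime [11B, align 1] → 55
@55: n_entries [1B, align 1] → 56
@56: offset [8B, align 8] → 64
@64: version [1B, align 1] → 65
+7 tail pad (align 8)
size 72, align 8
array of 24: 24 × 72 = 1728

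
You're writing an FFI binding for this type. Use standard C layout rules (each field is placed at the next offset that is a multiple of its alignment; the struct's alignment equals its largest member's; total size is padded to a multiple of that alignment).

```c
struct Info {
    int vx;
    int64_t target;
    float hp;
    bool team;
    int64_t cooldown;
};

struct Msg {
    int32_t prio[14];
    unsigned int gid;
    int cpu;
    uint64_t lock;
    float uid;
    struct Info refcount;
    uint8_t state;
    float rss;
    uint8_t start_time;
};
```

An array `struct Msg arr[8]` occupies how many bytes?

Info: vx at 0 (size 4, align 4) → ends 4; pad 4 to align 8 for target; target at 8 (size 8, align 8) → ends 16; hp at 16 (size 4, align 4) → ends 20; team at 20 (size 1, align 1) → ends 21; pad 3 to align 8 for cooldown; cooldown at 24 (size 8, align 8) → ends 32; total 32 bytes, alignment 8
prio at 0 (size 56, align 4) → ends 56
gid at 56 (size 4, align 4) → ends 60
cpu at 60 (size 4, align 4) → ends 64
lock at 64 (size 8, align 8) → ends 72
uid at 72 (size 4, align 4) → ends 76
pad 4 to align 8 for refcount
refcount at 80 (size 32, align 8) → ends 112
state at 112 (size 1, align 1) → ends 113
pad 3 to align 4 for rss
rss at 116 (size 4, align 4) → ends 120
start_time at 120 (size 1, align 1) → ends 121
tail pad 7 to reach multiple of 8
total 128 bytes, alignment 8
array of 8: 8 × 128 = 1024

1024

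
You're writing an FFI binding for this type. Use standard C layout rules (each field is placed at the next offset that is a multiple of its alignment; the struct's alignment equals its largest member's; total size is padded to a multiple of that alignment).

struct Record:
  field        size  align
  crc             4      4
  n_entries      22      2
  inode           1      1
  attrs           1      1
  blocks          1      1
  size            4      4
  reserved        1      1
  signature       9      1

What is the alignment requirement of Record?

4

member alignments: crc=4, n_entries=2, inode=1, attrs=1, blocks=1, size=4, reserved=1, signature=1
max = 4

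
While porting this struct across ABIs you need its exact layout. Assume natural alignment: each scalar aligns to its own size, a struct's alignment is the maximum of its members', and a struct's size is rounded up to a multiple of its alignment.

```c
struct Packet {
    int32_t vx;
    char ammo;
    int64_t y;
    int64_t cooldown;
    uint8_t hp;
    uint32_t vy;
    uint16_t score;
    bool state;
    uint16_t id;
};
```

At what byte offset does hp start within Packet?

vx at 0 (size 4, align 4) → ends 4
ammo at 4 (size 1, align 1) → ends 5
pad 3 to align 8 for y
y at 8 (size 8, align 8) → ends 16
cooldown at 16 (size 8, align 8) → ends 24
hp at 24 (size 1, align 1) → ends 25

24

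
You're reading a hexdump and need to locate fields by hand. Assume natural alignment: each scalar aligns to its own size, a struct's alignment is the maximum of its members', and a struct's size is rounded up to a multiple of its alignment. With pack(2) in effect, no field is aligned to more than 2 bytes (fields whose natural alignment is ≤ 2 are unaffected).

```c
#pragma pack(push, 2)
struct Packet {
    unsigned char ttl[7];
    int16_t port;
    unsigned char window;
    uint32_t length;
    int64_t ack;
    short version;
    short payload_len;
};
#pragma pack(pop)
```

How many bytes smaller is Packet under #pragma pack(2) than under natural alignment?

4

natural layout:
  0..7  ttl  (7B, 1-aligned)
  7..8  -- padding (1B)
  8..10  port  (2B, 2-aligned)
  10..11  window  (1B, 1-aligned)
  11..12  -- padding (1B)
  12..16  length  (4B, 4-aligned)
  16..24  ack  (8B, 8-aligned)
  24..26  version  (2B, 2-aligned)
  26..28  payload_len  (2B, 2-aligned)
  28..32  -- tail padding (4B)
  sizeof = 32, alignof = 8
packed(2) layout:
  0..7  ttl  (7B, 1-aligned)
  7..8  -- padding (1B)
  8..10  port  (2B, 2-aligned)
  10..11  window  (1B, 1-aligned)
  11..12  -- padding (1B)
  12..16  length  (4B, 2-aligned)
  16..24  ack  (8B, 2-aligned)
  24..26  version  (2B, 2-aligned)
  26..28  payload_len  (2B, 2-aligned)
  sizeof = 28, alignof = 2
32 − 28 = 4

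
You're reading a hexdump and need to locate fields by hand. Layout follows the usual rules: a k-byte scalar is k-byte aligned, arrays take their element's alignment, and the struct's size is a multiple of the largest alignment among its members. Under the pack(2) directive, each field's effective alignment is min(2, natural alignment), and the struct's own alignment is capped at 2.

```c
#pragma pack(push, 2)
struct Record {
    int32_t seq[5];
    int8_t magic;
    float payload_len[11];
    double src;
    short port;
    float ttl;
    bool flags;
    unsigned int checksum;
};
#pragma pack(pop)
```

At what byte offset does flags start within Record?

@0: seq [20B, align 2] → 20
@20: magic [1B, align 1] → 21
+1 pad (align 2)
@22: payload_len [44B, align 2] → 66
@66: src [8B, align 2] → 74
@74: port [2B, align 2] → 76
@76: ttl [4B, align 2] → 80
@80: flags [1B, align 1] → 81

80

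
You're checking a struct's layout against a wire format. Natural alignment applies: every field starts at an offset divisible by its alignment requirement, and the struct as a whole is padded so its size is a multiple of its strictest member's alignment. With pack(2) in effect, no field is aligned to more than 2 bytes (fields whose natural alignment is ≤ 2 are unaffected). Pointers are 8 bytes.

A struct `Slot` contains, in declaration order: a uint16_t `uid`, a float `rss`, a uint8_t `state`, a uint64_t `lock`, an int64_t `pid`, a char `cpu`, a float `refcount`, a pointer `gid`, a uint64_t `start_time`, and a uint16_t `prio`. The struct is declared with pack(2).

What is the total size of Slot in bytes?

@0: uid [2B, align 2] → 2
@2: rss [4B, align 2] → 6
@6: state [1B, align 1] → 7
+1 pad (align 2)
@8: lock [8B, align 2] → 16
@16: pid [8B, align 2] → 24
@24: cpu [1B, align 1] → 25
+1 pad (align 2)
@26: refcount [4B, align 2] → 30
@30: gid [8B, align 2] → 38
@38: start_time [8B, align 2] → 46
@46: prio [2B, align 2] → 48
size 48, align 2

48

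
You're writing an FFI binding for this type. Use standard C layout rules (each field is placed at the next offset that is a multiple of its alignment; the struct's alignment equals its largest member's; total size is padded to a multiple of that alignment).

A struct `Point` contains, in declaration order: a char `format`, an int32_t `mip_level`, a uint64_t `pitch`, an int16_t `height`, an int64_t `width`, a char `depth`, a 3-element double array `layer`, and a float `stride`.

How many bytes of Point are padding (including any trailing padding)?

format at 0 (size 1, align 1) → ends 1
pad 3 to align 4 for mip_level
mip_level at 4 (size 4, align 4) → ends 8
pitch at 8 (size 8, align 8) → ends 16
height at 16 (size 2, align 2) → ends 18
pad 6 to align 8 for width
width at 24 (size 8, align 8) → ends 32
depth at 32 (size 1, align 1) → ends 33
pad 7 to align 8 for layer
layer at 40 (size 24, align 8) → ends 64
stride at 64 (size 4, align 4) → ends 68
tail pad 4 to reach multiple of 8
total 72 bytes, alignment 8
data bytes 52, size 72 → padding 20

20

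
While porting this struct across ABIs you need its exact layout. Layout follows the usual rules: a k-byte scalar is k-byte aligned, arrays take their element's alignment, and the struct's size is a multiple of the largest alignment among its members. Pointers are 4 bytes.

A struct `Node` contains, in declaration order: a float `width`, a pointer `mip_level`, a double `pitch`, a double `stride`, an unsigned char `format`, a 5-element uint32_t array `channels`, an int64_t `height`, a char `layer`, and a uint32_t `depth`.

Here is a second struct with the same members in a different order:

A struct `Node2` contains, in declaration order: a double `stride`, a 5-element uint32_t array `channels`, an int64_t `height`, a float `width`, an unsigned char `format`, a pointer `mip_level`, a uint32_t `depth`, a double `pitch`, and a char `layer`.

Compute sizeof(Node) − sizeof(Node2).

-8

0..4  width  (4B, 4-aligned)
4..8  mip_level  (4B, 4-aligned)
8..16  pitch  (8B, 8-aligned)
16..24  stride  (8B, 8-aligned)
24..25  format  (1B, 1-aligned)
25..28  -- padding (3B)
28..48  channels  (20B, 4-aligned)
48..56  height  (8B, 8-aligned)
56..57  layer  (1B, 1-aligned)
57..60  -- padding (3B)
60..64  depth  (4B, 4-aligned)
sizeof = 64, alignof = 8
— Node2 —
0..8  stride  (8B, 8-aligned)
8..28  channels  (20B, 4-aligned)
28..32  -- padding (4B)
32..40  height  (8B, 8-aligned)
40..44  width  (4B, 4-aligned)
44..45  format  (1B, 1-aligned)
45..48  -- padding (3B)
48..52  mip_level  (4B, 4-aligned)
52..56  depth  (4B, 4-aligned)
56..64  pitch  (8B, 8-aligned)
64..65  layer  (1B, 1-aligned)
65..72  -- tail padding (7B)
sizeof = 72, alignof = 8
64 − 72 = -8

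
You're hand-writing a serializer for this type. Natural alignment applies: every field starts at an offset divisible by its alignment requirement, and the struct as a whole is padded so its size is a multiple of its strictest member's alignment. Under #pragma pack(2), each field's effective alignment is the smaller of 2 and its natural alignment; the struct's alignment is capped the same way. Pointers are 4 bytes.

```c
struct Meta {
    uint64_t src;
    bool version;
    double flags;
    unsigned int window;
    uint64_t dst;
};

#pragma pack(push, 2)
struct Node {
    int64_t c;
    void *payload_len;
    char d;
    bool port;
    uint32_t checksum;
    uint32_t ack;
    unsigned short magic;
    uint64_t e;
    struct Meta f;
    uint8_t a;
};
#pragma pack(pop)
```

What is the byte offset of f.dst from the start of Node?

64

Meta: 0..8  src  (8B, 8-aligned); 8..9  version  (1B, 1-aligned); 9..16  -- padding (7B); 16..24  flags  (8B, 8-aligned); 24..28  window  (4B, 4-aligned); 28..32  -- padding (4B); 32..40  dst  (8B, 8-aligned); sizeof = 40, alignof = 8
0..8  c  (8B, 2-aligned)
8..12  payload_len  (4B, 2-aligned)
12..13  d  (1B, 1-aligned)
13..14  port  (1B, 1-aligned)
14..18  checksum  (4B, 2-aligned)
18..22  ack  (4B, 2-aligned)
22..24  magic  (2B, 2-aligned)
24..32  e  (8B, 2-aligned)
32..72  f  (40B, 2-aligned)
within Meta: dst at 32
32 + 32 = 64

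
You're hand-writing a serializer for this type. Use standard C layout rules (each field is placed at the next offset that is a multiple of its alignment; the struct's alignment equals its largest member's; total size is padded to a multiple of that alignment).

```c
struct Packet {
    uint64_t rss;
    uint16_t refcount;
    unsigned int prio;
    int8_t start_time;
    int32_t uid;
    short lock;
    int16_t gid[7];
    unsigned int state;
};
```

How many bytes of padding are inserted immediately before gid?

0

0..8  rss  (8B, 8-aligned)
8..10  refcount  (2B, 2-aligned)
10..12  -- padding (2B)
12..16  prio  (4B, 4-aligned)
16..17  start_time  (1B, 1-aligned)
17..20  -- padding (3B)
20..24  uid  (4B, 4-aligned)
24..26  lock  (2B, 2-aligned)
26..40  gid  (14B, 2-aligned)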